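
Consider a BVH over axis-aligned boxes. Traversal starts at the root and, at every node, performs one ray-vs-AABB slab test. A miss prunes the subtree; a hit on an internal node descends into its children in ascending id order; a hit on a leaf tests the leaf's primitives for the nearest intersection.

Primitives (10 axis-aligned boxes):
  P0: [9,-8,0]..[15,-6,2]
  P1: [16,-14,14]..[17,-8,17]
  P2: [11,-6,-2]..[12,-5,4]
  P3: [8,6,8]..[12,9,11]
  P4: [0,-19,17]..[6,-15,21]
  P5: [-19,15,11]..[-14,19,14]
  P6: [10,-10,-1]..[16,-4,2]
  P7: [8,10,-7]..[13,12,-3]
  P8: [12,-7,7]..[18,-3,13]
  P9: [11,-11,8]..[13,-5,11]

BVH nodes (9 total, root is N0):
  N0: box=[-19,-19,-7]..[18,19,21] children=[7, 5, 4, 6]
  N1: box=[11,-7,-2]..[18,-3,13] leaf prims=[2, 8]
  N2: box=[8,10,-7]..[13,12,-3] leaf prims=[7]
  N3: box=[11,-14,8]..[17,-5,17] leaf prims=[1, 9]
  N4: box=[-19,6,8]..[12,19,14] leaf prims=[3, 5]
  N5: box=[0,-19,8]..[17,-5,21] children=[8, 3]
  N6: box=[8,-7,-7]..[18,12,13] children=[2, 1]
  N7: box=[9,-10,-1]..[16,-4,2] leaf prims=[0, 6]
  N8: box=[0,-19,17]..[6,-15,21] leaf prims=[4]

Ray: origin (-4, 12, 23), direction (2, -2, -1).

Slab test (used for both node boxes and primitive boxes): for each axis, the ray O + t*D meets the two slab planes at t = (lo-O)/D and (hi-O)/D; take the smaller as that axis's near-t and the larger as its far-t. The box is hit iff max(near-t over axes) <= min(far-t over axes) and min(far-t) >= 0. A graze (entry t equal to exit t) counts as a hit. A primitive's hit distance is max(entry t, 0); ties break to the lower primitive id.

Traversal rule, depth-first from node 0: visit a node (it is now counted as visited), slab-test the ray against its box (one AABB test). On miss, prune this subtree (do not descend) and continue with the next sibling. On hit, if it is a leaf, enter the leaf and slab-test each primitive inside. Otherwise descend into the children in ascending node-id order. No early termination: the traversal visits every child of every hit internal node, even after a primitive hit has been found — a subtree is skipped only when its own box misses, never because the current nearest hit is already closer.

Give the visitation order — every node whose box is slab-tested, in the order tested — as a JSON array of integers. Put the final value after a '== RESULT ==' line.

Trace the traversal:
N0 x:[-15/2,11] y:[-7/2,31/2] z:[2,30] -> hit [2,11], descend [4, 5, 6, 7]
  N4 x:[-15/2,8] y:[-7/2,3] z:[9,15] -> miss, prune
  N5 x:[2,21/2] y:[17/2,31/2] z:[2,15] -> hit [17/2,21/2], descend [3, 8]
    N3 x:[15/2,21/2] y:[17/2,13] z:[6,15] -> hit [17/2,21/2] leaf, test {P1(miss), P9(miss)}
    N8 x:[2,5] y:[27/2,31/2] z:[2,6] -> miss, prune
  N6 x:[6,11] y:[0,19/2] z:[10,30] -> miss, prune
  N7 x:[13/2,10] y:[8,11] z:[21,24] -> miss, prune

Summary -> nodes [0, 4, 5, 3, 8, 6, 7]; box-tests=7; leaf-entries=1; first=miss

== RESULT ==
[0, 4, 5, 3, 8, 6, 7]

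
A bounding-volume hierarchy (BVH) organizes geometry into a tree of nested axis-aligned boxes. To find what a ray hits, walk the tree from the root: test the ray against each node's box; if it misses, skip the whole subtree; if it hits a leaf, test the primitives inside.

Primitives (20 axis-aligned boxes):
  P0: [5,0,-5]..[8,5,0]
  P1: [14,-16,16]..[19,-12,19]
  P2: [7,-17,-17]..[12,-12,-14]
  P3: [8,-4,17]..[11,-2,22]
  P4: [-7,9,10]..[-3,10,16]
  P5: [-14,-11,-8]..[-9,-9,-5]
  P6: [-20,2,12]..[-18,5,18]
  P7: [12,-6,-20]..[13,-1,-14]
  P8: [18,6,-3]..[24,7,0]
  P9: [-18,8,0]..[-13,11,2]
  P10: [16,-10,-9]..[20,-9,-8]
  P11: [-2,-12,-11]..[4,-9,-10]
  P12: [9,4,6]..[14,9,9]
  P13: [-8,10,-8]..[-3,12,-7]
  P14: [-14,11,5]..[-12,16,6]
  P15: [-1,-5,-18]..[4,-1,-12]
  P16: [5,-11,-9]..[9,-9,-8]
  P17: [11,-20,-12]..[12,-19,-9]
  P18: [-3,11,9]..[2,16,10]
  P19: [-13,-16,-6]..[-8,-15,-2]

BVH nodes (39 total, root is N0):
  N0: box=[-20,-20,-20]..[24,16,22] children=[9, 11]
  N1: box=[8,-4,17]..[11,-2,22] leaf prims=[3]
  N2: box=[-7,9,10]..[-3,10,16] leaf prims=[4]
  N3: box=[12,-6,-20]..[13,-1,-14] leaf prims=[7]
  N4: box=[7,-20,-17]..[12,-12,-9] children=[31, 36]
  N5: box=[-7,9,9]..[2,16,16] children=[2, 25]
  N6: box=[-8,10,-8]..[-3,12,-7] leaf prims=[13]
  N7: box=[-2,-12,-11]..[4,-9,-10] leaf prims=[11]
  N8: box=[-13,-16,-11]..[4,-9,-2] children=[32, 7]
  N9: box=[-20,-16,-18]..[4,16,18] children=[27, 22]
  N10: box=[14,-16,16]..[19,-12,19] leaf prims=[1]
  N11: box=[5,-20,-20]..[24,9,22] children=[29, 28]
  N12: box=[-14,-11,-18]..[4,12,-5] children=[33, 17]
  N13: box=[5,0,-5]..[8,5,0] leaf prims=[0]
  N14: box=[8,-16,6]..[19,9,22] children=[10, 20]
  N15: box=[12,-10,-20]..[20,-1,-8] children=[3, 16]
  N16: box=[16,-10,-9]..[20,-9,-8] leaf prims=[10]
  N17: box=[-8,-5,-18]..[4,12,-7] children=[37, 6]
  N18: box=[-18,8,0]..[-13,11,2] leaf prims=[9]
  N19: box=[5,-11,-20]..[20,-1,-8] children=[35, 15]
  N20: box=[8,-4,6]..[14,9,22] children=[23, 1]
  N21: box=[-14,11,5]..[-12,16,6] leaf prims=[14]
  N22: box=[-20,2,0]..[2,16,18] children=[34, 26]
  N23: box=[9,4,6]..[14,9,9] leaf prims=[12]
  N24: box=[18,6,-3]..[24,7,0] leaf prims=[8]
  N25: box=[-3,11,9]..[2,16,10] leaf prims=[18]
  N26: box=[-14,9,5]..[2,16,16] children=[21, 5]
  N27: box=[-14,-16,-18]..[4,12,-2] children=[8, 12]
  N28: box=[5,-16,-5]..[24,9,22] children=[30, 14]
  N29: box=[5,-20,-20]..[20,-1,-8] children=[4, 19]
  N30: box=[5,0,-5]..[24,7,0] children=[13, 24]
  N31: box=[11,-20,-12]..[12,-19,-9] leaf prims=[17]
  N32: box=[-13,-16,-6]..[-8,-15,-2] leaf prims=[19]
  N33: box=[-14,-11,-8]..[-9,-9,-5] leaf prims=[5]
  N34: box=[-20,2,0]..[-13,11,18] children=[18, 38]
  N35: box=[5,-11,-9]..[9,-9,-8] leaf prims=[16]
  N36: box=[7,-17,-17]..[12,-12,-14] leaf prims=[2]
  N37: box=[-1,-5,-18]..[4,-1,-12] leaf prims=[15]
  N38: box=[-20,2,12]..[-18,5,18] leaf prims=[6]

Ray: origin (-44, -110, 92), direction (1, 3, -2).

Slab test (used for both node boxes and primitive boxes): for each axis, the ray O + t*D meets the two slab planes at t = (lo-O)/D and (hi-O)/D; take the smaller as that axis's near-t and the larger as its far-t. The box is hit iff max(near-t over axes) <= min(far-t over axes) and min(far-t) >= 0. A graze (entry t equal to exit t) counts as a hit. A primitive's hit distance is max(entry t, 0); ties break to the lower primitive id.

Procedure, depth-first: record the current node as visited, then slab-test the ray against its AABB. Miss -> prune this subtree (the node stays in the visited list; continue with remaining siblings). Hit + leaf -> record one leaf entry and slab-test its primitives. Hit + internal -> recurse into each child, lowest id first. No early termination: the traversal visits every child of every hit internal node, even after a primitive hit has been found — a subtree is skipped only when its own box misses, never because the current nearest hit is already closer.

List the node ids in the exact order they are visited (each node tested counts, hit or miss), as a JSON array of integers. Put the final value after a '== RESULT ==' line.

Trace the traversal:
N0 x:[24,68] y:[30,42] z:[35,56] -> hit [35,42], descend [9, 11]
  N9 x:[24,48] y:[94/3,42] z:[37,55] -> hit [37,42], descend [22, 27]
    N22 x:[24,46] y:[112/3,42] z:[37,46] -> hit [112/3,42], descend [26, 34]
      N26 x:[30,46] y:[119/3,42] z:[38,87/2] -> hit [119/3,42], descend [5, 21]
        N5 x:[37,46] y:[119/3,42] z:[38,83/2] -> hit [119/3,83/2], descend [2, 25]
          N2 x:[37,41] y:[119/3,40] z:[38,41] -> hit [119/3,40] leaf, test {P4@t=119/3}
          N25 x:[41,46] y:[121/3,42] z:[41,83/2] -> hit [41,83/2] leaf, test {P18@t=41}
        N21 x:[30,32] y:[121/3,42] z:[43,87/2] -> miss, prune
      N34 x:[24,31] y:[112/3,121/3] z:[37,46] -> miss, prune
    N27 x:[30,48] y:[94/3,122/3] z:[47,55] -> miss, prune
  N11 x:[49,68] y:[30,119/3] z:[35,56] -> miss, prune

11 AABB tests over nodes [0, 9, 22, 26, 5, 2, 25, 21, 34, 27, 11]; 2 leaves entered; closest P4.

== RESULT ==
[0, 9, 22, 26, 5, 2, 25, 21, 34, 27, 11]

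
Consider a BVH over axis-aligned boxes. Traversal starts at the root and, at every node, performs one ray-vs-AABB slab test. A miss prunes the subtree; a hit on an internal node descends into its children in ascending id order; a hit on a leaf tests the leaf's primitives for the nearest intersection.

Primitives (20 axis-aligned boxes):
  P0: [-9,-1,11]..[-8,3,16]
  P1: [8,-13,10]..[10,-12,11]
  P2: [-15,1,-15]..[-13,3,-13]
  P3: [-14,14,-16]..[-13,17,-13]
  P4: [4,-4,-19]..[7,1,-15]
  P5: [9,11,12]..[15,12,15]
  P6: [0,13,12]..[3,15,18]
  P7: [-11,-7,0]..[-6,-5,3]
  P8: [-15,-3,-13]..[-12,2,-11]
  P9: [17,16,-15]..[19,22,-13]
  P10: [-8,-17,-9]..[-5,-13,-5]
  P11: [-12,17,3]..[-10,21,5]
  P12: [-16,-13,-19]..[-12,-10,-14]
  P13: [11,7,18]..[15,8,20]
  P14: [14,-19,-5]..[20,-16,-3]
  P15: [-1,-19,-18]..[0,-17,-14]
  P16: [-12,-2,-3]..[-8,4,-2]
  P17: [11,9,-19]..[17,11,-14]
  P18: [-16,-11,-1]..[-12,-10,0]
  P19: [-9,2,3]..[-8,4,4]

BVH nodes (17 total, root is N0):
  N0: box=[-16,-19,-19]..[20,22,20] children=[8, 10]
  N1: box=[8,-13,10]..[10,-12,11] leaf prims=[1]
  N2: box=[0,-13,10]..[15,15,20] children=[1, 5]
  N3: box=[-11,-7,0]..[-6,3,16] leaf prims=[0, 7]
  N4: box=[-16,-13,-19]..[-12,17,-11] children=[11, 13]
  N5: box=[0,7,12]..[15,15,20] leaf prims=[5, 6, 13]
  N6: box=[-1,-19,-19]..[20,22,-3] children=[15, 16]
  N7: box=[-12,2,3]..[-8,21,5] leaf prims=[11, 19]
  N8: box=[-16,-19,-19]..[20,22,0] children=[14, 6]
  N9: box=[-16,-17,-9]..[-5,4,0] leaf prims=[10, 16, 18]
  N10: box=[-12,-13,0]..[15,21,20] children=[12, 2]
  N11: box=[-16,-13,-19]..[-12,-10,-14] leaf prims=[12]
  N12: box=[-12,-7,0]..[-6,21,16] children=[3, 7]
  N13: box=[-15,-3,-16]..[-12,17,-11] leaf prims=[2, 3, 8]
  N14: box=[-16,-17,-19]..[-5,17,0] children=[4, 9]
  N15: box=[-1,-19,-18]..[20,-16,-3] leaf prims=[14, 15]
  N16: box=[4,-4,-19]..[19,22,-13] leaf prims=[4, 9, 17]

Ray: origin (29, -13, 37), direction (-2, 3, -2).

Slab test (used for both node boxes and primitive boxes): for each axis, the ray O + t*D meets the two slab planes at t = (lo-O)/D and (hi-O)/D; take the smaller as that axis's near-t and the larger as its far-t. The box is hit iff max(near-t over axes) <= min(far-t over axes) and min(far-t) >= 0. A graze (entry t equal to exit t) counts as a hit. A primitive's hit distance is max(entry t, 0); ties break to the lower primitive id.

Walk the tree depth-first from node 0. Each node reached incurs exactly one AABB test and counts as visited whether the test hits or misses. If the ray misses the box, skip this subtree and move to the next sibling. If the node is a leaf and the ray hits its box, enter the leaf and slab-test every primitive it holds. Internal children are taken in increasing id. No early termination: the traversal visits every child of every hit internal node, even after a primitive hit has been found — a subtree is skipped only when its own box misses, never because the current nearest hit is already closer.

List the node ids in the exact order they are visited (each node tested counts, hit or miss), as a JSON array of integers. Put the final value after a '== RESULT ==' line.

Trace the traversal:
N0 x:[9/2,45/2] y:[-2,35/3] z:[17/2,28] -> hit [17/2,35/3], descend [8, 10]
  N8 x:[9/2,45/2] y:[-2,35/3] z:[37/2,28] -> miss, prune
  N10 x:[7,41/2] y:[0,34/3] z:[17/2,37/2] -> hit [17/2,34/3], descend [2, 12]
    N2 x:[7,29/2] y:[0,28/3] z:[17/2,27/2] -> hit [17/2,28/3], descend [1, 5]
      N1 x:[19/2,21/2] y:[0,1/3] z:[13,27/2] -> miss, prune
      N5 x:[7,29/2] y:[20/3,28/3] z:[17/2,25/2] -> hit [17/2,28/3] leaf, test {P5(miss), P6(miss), P13(miss)}
    N12 x:[35/2,41/2] y:[2,34/3] z:[21/2,37/2] -> miss, prune

Summary -> nodes [0, 8, 10, 2, 1, 5, 12]; box-tests=7; leaf-entries=1; first=miss

== RESULT ==
[0, 8, 10, 2, 1, 5, 12]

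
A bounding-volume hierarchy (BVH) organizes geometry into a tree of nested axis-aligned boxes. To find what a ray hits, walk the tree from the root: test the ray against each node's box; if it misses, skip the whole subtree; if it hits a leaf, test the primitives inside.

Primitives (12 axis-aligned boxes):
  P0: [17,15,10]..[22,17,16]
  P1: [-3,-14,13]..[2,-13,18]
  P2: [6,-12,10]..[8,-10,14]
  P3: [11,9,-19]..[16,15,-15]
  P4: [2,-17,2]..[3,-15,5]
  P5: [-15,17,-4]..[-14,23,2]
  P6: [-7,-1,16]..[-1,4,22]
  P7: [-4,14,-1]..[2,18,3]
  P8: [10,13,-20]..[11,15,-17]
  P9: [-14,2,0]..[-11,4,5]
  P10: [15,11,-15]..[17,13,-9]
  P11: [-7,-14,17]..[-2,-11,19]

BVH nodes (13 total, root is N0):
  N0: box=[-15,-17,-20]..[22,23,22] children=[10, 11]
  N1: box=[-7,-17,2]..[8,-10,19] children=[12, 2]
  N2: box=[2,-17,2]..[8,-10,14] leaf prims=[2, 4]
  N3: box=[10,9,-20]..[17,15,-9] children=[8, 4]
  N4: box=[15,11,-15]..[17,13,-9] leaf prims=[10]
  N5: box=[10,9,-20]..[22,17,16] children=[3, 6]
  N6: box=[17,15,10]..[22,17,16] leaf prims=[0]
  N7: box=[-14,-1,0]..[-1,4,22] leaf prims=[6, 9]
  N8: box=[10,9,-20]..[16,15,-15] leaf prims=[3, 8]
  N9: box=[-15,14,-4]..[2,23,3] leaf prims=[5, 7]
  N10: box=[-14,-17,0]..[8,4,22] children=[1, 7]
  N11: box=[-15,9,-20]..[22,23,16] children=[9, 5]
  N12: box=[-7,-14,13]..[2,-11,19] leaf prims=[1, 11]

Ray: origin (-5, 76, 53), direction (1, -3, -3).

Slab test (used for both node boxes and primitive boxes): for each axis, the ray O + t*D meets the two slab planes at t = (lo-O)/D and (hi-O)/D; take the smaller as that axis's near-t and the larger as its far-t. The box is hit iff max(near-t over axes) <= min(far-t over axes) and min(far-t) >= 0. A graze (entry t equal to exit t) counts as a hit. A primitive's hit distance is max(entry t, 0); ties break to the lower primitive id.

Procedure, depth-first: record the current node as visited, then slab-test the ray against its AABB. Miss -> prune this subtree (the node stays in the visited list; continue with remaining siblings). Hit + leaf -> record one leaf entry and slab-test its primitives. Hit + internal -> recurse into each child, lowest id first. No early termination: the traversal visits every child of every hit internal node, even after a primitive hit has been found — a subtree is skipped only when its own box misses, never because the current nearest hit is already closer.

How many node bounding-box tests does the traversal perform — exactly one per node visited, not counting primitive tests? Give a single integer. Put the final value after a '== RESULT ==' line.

Traverse from the root:
N0 x:[-10,27] y:[53/3,31] z:[31/3,73/3] -> hit [53/3,73/3], descend [10, 11]
  N10 x:[-9,13] y:[24,31] z:[31/3,53/3] -> miss, prune
  N11 x:[-10,27] y:[53/3,67/3] z:[37/3,73/3] -> hit [53/3,67/3], descend [5, 9]
    N5 x:[15,27] y:[59/3,67/3] z:[37/3,73/3] -> hit [59/3,67/3], descend [3, 6]
      N3 x:[15,22] y:[61/3,67/3] z:[62/3,73/3] -> hit [62/3,22], descend [4, 8]
        N4 x:[20,22] y:[21,65/3] z:[62/3,68/3] -> hit [21,65/3] leaf, test {P10@t=21}
        N8 x:[15,21] y:[61/3,67/3] z:[68/3,73/3] -> miss, prune
      N6 x:[22,27] y:[59/3,61/3] z:[37/3,43/3] -> miss, prune
    N9 x:[-10,7] y:[53/3,62/3] z:[50/3,19] -> miss, prune

order=[0, 10, 11, 5, 3, 4, 8, 6, 9]  |boxes|=9  |leaves|=1  hit=P10

== RESULT ==
9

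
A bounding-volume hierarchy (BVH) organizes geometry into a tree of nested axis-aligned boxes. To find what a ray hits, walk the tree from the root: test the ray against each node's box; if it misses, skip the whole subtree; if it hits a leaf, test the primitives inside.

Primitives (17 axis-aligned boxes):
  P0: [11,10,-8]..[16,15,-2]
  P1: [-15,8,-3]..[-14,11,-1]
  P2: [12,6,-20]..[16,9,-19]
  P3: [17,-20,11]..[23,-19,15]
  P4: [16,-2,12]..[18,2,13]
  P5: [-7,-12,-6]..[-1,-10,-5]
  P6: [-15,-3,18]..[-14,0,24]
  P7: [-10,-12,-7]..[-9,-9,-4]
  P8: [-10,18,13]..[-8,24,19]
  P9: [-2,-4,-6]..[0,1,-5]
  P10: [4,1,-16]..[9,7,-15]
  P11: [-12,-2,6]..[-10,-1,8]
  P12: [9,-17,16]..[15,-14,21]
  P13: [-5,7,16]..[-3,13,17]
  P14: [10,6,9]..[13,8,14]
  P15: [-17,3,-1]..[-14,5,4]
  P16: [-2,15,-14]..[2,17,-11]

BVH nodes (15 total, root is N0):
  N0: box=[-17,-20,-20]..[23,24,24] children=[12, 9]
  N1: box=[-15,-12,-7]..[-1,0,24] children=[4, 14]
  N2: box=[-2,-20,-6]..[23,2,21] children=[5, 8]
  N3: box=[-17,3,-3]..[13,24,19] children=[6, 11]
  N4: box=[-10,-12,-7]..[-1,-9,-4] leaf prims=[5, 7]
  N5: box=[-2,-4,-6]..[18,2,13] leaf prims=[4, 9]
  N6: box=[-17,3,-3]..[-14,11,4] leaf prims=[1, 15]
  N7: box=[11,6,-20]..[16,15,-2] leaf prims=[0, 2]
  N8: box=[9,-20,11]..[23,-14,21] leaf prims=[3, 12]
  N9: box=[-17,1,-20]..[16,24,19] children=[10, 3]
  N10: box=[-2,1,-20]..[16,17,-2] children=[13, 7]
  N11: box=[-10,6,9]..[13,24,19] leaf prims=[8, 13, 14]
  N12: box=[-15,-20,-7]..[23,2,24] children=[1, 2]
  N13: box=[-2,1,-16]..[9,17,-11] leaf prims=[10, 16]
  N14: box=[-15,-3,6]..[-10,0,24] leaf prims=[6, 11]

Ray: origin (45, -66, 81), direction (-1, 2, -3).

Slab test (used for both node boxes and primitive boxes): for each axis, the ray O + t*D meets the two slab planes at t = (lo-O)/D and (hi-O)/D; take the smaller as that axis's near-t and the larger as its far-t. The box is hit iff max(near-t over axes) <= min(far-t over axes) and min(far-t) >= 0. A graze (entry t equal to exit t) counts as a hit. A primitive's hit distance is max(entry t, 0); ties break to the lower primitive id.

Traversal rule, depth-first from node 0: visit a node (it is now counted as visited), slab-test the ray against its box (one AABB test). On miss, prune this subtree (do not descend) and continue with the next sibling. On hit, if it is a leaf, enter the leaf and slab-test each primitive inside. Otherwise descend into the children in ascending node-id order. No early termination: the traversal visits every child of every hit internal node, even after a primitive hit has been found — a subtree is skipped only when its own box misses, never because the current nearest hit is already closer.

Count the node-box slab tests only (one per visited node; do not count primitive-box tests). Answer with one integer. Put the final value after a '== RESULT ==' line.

Traverse from the root:
N0 x:[22,62] y:[23,45] z:[19,101/3] -> hit [23,101/3], descend [9, 12]
  N9 x:[29,62] y:[67/2,45] z:[62/3,101/3] -> hit [67/2,101/3], descend [3, 10]
    N3 x:[32,62] y:[69/2,45] z:[62/3,28] -> miss, prune
    N10 x:[29,47] y:[67/2,83/2] z:[83/3,101/3] -> hit [67/2,101/3], descend [7, 13]
      N7 x:[29,34] y:[36,81/2] z:[83/3,101/3] -> miss, prune
      N13 x:[36,47] y:[67/2,83/2] z:[92/3,97/3] -> miss, prune
  N12 x:[22,60] y:[23,34] z:[19,88/3] -> hit [23,88/3], descend [1, 2]
    N1 x:[46,60] y:[27,33] z:[19,88/3] -> miss, prune
    N2 x:[22,47] y:[23,34] z:[20,29] -> hit [23,29], descend [5, 8]
      N5 x:[27,47] y:[31,34] z:[68/3,29] -> miss, prune
      N8 x:[22,36] y:[23,26] z:[20,70/3] -> hit [23,70/3] leaf, test {P3@t=23, P12(miss)}

Visited [0, 9, 3, 10, 7, 13, 12, 1, 2, 5, 8]. Tests: 11 box, 1 leaf. Nearest: P3.

== RESULT ==
11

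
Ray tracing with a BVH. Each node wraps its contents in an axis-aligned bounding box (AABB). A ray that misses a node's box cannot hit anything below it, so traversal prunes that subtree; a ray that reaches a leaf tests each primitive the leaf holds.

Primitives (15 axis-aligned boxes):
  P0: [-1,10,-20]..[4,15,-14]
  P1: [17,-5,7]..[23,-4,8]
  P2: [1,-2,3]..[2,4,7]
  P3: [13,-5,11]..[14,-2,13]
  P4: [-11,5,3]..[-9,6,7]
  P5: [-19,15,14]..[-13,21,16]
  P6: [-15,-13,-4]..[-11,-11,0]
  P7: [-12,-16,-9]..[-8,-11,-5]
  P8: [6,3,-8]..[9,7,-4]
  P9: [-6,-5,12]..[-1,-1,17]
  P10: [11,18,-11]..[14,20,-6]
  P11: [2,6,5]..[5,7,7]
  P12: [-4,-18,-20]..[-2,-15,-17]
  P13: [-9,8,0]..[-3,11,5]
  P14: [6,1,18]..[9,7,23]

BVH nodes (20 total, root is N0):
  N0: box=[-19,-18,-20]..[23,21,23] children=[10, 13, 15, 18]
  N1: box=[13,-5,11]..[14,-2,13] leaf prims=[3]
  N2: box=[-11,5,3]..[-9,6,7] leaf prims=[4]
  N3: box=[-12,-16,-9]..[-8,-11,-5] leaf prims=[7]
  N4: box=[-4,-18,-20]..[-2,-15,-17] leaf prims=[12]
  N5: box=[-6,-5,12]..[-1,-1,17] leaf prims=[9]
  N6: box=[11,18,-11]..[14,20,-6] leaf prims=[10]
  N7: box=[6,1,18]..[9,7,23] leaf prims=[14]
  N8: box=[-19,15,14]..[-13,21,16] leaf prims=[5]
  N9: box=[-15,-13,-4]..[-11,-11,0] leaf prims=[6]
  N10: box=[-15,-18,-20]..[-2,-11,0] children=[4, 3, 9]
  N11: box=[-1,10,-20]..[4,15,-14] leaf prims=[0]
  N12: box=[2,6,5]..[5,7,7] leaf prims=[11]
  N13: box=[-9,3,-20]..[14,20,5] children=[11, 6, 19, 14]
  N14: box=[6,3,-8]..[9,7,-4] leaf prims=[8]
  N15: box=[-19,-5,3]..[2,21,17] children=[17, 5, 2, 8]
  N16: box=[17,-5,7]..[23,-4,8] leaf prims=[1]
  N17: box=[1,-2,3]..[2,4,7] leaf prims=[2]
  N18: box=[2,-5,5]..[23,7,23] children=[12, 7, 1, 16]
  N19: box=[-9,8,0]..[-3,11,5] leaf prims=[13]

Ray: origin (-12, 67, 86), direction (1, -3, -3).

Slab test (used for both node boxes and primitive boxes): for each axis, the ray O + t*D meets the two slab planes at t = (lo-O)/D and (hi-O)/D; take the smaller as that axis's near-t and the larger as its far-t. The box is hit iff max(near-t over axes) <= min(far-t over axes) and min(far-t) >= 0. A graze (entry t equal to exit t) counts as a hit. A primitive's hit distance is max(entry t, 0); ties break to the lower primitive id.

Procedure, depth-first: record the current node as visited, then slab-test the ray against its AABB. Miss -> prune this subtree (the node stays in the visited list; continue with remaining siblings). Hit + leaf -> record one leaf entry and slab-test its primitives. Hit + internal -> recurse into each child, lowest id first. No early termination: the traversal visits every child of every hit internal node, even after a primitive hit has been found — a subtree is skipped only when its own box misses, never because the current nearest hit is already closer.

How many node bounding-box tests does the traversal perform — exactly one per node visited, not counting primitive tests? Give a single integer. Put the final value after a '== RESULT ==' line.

Trace the traversal:
N0 x:[-7,35] y:[46/3,85/3] z:[21,106/3] -> hit [21,85/3], descend [10, 13, 15, 18]
  N10 x:[-3,10] y:[26,85/3] z:[86/3,106/3] -> miss, prune
  N13 x:[3,26] y:[47/3,64/3] z:[27,106/3] -> miss, prune
  N15 x:[-7,14] y:[46/3,24] z:[23,83/3] -> miss, prune
  N18 x:[14,35] y:[20,24] z:[21,27] -> hit [21,24], descend [1, 7, 12, 16]
    N1 x:[25,26] y:[23,24] z:[73/3,25] -> miss, prune
    N7 x:[18,21] y:[20,22] z:[21,68/3] -> hit [21,21] leaf, test {P14@t=21}
    N12 x:[14,17] y:[20,61/3] z:[79/3,27] -> miss, prune
    N16 x:[29,35] y:[71/3,24] z:[26,79/3] -> miss, prune

order=[0, 10, 13, 15, 18, 1, 7, 12, 16]  |boxes|=9  |leaves|=1  hit=P14

== RESULT ==
9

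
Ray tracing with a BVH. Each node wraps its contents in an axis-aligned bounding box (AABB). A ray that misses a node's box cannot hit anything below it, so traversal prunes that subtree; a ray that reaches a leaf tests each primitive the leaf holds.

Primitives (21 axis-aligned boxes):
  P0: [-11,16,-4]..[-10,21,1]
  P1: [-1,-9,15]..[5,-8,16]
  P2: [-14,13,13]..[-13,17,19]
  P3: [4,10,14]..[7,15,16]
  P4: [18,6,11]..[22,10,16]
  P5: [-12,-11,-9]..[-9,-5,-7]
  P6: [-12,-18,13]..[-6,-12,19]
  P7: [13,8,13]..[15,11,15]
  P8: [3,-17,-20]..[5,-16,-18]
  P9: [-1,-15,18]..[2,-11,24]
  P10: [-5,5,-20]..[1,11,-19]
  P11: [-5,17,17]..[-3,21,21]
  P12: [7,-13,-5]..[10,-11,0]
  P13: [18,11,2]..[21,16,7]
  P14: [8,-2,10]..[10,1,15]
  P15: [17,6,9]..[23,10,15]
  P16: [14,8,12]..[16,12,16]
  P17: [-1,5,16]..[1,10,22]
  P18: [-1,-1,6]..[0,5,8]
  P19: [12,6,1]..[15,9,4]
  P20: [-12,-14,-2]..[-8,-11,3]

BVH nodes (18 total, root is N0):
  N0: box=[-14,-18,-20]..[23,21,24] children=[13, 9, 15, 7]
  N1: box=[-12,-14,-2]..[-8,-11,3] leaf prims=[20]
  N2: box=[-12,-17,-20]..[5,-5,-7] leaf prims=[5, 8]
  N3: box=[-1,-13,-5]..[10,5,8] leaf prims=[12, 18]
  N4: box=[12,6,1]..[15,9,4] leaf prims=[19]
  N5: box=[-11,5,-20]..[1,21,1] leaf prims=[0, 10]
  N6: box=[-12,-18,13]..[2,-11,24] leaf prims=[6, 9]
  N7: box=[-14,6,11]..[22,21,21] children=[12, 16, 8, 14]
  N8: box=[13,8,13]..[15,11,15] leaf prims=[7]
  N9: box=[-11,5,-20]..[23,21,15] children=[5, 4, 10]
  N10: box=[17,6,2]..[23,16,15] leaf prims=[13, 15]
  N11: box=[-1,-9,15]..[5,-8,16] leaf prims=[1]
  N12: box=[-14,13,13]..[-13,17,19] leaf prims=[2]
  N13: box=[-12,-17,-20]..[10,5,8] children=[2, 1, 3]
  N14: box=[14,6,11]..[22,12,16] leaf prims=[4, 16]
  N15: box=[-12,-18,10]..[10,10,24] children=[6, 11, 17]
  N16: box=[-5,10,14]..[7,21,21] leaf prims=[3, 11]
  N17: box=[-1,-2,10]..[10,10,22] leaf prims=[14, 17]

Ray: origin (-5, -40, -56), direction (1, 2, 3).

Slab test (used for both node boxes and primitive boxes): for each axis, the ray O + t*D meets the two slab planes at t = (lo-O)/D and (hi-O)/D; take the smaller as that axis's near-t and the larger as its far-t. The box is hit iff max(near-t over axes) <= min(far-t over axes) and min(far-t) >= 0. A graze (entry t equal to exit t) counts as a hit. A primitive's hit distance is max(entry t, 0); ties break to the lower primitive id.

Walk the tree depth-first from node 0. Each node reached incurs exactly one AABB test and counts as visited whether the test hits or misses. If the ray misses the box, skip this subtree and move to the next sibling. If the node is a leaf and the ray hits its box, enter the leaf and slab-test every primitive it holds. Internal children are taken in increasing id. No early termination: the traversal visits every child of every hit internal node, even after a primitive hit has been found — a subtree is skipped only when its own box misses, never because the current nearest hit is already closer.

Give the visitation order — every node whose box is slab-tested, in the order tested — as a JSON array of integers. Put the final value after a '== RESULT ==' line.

Traverse from the root:
N0 x:[-9,28] y:[11,61/2] z:[12,80/3] -> hit [12,80/3], descend [7, 9, 13, 15]
  N7 x:[-9,27] y:[23,61/2] z:[67/3,77/3] -> hit [23,77/3], descend [8, 12, 14, 16]
    N8 x:[18,20] y:[24,51/2] z:[23,71/3] -> miss, prune
    N12 x:[-9,-8] y:[53/2,57/2] z:[23,25] -> miss, prune
    N14 x:[19,27] y:[23,26] z:[67/3,24] -> hit [23,24] leaf, test {P4@t=23, P16(miss)}
    N16 x:[0,12] y:[25,61/2] z:[70/3,77/3] -> miss, prune
  N9 x:[-6,28] y:[45/2,61/2] z:[12,71/3] -> hit [45/2,71/3], descend [4, 5, 10]
    N4 x:[17,20] y:[23,49/2] z:[19,20] -> miss, prune
    N5 x:[-6,6] y:[45/2,61/2] z:[12,19] -> miss, prune
    N10 x:[22,28] y:[23,28] z:[58/3,71/3] -> hit [23,71/3] leaf, test {P13(miss), P15@t=23}
  N13 x:[-7,15] y:[23/2,45/2] z:[12,64/3] -> hit [12,15], descend [1, 2, 3]
    N1 x:[-7,-3] y:[13,29/2] z:[18,59/3] -> miss, prune
    N2 x:[-7,10] y:[23/2,35/2] z:[12,49/3] -> miss, prune
    N3 x:[4,15] y:[27/2,45/2] z:[17,64/3] -> miss, prune
  N15 x:[-7,15] y:[11,25] z:[22,80/3] -> miss, prune

Summary -> nodes [0, 7, 8, 12, 14, 16, 9, 4, 5, 10, 13, 1, 2, 3, 15]; box-tests=15; leaf-entries=2; first=P4

== RESULT ==
[0, 7, 8, 12, 14, 16, 9, 4, 5, 10, 13, 1, 2, 3, 15]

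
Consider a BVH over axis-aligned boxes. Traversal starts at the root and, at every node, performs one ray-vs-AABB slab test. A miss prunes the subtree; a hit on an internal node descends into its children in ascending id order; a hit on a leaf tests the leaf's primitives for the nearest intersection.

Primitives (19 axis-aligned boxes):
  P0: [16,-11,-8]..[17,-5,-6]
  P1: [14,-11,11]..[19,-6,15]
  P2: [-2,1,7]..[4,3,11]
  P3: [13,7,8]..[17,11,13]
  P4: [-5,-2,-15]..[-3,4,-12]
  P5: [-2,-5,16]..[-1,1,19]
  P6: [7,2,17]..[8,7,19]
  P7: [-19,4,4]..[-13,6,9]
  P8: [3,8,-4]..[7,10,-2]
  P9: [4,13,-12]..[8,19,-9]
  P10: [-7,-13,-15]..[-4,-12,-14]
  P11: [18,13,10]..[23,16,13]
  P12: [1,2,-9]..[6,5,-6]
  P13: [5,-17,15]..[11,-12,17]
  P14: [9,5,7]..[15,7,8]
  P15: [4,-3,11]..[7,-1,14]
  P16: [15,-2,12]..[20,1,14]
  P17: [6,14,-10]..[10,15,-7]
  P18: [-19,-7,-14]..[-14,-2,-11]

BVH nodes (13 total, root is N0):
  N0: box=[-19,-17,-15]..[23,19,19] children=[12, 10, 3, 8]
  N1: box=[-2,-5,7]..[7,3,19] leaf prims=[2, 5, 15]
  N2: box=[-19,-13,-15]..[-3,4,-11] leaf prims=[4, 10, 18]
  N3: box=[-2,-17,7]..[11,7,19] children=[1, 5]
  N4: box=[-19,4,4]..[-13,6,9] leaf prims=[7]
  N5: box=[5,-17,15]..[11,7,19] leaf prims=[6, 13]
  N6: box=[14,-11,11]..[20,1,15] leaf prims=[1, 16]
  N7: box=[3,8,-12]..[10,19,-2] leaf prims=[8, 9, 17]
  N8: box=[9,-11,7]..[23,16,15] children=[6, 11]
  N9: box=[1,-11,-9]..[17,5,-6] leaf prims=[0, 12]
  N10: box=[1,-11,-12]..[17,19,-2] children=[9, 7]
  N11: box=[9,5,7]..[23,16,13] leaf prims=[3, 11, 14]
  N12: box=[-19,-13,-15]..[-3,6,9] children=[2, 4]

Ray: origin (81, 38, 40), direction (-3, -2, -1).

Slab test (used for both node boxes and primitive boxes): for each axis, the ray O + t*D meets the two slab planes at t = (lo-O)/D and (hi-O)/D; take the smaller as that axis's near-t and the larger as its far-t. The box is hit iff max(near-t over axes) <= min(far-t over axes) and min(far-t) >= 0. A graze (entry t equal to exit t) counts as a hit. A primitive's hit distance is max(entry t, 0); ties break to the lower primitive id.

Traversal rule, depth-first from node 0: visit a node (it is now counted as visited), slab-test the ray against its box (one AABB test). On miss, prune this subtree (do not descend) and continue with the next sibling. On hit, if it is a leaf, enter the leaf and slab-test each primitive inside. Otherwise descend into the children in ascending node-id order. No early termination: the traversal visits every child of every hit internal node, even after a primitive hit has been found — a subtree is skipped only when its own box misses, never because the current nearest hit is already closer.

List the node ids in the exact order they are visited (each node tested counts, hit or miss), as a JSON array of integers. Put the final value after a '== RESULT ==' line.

Trace the traversal:
N0 x:[58/3,100/3] y:[19/2,55/2] z:[21,55] -> hit [21,55/2], descend [3, 8, 10, 12]
  N3 x:[70/3,83/3] y:[31/2,55/2] z:[21,33] -> hit [70/3,55/2], descend [1, 5]
    N1 x:[74/3,83/3] y:[35/2,43/2] z:[21,33] -> miss, prune
    N5 x:[70/3,76/3] y:[31/2,55/2] z:[21,25] -> hit [70/3,25] leaf, test {P6(miss), P13@t=25}
  N8 x:[58/3,24] y:[11,49/2] z:[25,33] -> miss, prune
  N10 x:[64/3,80/3] y:[19/2,49/2] z:[42,52] -> miss, prune
  N12 x:[28,100/3] y:[16,51/2] z:[31,55] -> miss, prune

Summary -> nodes [0, 3, 1, 5, 8, 10, 12]; box-tests=7; leaf-entries=1; first=P13

== RESULT ==
[0, 3, 1, 5, 8, 10, 12]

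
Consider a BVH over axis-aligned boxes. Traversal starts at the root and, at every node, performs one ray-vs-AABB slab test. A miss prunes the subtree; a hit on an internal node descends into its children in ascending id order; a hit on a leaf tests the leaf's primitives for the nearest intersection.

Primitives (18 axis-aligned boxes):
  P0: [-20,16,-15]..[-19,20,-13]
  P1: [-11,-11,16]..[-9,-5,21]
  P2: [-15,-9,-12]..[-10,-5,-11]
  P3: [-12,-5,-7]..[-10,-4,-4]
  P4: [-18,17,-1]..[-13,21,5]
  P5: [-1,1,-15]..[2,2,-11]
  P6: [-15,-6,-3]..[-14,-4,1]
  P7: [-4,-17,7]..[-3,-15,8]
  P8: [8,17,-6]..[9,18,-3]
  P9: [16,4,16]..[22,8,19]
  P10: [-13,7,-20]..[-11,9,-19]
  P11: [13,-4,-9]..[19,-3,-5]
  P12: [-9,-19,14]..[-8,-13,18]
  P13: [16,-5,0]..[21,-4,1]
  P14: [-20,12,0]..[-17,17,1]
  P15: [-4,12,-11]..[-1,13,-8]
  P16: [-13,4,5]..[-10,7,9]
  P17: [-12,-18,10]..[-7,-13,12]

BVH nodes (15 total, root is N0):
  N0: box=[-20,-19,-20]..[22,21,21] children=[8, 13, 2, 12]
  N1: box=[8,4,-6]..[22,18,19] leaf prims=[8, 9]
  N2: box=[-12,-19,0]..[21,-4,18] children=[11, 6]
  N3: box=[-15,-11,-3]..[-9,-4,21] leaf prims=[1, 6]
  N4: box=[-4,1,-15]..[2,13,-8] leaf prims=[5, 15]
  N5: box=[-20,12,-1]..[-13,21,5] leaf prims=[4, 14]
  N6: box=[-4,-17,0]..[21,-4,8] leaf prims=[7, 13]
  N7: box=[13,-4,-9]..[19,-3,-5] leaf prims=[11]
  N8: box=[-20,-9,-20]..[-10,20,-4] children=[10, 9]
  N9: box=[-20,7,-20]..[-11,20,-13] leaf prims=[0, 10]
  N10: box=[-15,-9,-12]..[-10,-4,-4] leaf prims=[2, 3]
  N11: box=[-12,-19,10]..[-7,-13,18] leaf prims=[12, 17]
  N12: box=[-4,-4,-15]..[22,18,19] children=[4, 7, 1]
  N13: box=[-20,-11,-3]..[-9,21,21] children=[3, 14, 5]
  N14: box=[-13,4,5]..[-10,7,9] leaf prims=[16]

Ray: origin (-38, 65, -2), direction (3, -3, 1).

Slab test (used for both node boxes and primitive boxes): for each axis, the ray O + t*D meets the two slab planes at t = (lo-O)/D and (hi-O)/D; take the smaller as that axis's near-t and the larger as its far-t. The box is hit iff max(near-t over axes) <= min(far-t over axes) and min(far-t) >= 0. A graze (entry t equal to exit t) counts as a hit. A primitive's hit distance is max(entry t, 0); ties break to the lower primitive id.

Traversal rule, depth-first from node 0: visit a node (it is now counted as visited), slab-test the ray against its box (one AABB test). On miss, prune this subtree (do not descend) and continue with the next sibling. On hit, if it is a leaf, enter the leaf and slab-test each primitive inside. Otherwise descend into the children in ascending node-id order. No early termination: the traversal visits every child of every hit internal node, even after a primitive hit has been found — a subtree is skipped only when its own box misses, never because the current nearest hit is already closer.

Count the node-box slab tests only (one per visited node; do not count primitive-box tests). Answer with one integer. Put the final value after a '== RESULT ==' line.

Traverse from the root:
N0 x:[6,20] y:[44/3,28] z:[-18,23] -> hit [44/3,20], descend [2, 8, 12, 13]
  N2 x:[26/3,59/3] y:[23,28] z:[2,20] -> miss, prune
  N8 x:[6,28/3] y:[15,74/3] z:[-18,-2] -> miss, prune
  N12 x:[34/3,20] y:[47/3,23] z:[-13,21] -> hit [47/3,20], descend [1, 4, 7]
    N1 x:[46/3,20] y:[47/3,61/3] z:[-4,21] -> hit [47/3,20] leaf, test {P8(miss), P9@t=19}
    N4 x:[34/3,40/3] y:[52/3,64/3] z:[-13,-6] -> miss, prune
    N7 x:[17,19] y:[68/3,23] z:[-7,-3] -> miss, prune
  N13 x:[6,29/3] y:[44/3,76/3] z:[-1,23] -> miss, prune

order=[0, 2, 8, 12, 1, 4, 7, 13]  |boxes|=8  |leaves|=1  hit=P9

== RESULT ==
8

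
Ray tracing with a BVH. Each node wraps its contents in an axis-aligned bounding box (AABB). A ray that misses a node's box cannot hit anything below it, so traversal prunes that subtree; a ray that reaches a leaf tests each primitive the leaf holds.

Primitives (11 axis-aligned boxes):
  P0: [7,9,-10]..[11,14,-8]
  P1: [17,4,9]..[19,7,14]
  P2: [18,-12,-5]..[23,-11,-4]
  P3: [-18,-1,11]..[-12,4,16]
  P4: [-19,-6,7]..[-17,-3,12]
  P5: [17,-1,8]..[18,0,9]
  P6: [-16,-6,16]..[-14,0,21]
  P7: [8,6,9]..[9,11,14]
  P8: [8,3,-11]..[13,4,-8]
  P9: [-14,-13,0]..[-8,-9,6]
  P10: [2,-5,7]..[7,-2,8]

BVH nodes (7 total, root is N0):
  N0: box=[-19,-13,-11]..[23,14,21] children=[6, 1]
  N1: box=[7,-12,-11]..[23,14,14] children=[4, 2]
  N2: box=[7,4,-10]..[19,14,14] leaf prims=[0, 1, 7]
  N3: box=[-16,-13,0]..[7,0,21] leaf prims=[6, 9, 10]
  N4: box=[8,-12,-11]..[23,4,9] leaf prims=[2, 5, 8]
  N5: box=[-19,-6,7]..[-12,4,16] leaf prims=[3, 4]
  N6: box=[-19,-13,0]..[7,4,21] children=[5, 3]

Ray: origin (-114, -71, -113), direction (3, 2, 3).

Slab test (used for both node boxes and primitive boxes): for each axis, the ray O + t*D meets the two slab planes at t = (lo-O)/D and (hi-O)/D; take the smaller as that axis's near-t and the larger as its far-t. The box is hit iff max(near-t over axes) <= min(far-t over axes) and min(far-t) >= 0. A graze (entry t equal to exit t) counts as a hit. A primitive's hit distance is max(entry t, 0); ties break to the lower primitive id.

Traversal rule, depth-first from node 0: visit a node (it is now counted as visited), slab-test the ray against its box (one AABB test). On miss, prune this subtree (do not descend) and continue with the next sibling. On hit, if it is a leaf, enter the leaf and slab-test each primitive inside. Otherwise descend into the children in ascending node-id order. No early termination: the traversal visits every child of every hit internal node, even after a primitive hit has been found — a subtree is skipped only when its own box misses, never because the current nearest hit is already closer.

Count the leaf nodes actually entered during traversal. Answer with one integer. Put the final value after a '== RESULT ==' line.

Trace the traversal:
N0 x:[95/3,137/3] y:[29,85/2] z:[34,134/3] -> hit [34,85/2], descend [1, 6]
  N1 x:[121/3,137/3] y:[59/2,85/2] z:[34,127/3] -> hit [121/3,127/3], descend [2, 4]
    N2 x:[121/3,133/3] y:[75/2,85/2] z:[103/3,127/3] -> hit [121/3,127/3] leaf, test {P0(miss), P1(miss), P7@t=122/3}
    N4 x:[122/3,137/3] y:[59/2,75/2] z:[34,122/3] -> miss, prune
  N6 x:[95/3,121/3] y:[29,75/2] z:[113/3,134/3] -> miss, prune

5 AABB tests over nodes [0, 1, 2, 4, 6]; 1 leaf entered; closest P7.

== RESULT ==
1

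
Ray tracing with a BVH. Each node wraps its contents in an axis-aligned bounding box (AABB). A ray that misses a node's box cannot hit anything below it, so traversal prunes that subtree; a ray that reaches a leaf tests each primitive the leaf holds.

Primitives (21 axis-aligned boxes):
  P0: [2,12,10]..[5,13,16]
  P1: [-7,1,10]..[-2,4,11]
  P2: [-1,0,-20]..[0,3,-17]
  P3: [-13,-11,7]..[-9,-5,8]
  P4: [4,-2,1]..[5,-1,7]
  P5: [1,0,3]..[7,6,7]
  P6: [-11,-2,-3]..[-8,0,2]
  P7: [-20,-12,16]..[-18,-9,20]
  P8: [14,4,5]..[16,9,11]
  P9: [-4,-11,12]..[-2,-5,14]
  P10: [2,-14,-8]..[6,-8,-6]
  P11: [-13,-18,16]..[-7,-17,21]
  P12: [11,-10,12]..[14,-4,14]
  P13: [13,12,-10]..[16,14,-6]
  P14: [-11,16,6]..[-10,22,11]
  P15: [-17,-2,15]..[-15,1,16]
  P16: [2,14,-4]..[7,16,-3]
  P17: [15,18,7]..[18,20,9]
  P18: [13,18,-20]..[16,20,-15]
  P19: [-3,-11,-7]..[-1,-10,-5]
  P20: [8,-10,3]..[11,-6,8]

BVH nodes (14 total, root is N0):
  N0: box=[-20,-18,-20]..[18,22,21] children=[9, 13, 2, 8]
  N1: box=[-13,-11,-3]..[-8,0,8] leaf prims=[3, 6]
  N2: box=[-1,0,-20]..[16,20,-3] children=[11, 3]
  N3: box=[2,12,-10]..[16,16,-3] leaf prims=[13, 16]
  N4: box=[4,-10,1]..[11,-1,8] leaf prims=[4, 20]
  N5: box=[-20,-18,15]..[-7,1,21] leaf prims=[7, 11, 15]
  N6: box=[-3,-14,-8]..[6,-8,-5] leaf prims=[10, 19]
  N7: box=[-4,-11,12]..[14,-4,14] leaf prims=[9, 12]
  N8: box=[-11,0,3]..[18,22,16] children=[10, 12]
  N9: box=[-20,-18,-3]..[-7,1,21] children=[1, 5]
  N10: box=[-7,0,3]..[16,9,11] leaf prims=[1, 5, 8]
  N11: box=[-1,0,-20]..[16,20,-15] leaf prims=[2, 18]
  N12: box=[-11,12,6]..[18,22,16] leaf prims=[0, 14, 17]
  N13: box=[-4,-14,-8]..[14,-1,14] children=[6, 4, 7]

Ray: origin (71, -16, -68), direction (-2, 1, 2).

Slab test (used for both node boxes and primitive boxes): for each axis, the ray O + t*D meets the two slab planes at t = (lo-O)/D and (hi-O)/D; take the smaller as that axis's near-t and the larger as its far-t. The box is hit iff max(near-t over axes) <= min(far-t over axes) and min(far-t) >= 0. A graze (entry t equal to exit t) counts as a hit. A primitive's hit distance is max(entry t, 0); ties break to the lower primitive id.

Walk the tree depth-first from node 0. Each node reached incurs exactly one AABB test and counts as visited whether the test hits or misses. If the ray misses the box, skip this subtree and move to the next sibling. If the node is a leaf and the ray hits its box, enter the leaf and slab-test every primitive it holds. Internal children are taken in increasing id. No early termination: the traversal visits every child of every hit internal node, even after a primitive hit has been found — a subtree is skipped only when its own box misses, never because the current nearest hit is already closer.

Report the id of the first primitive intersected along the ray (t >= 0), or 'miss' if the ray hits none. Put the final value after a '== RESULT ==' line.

Walk:
N0 x:[53/2,91/2] y:[-2,38] z:[24,89/2] -> hit [53/2,38], descend [2, 8, 9, 13]
  N2 x:[55/2,36] y:[16,36] z:[24,65/2] -> hit [55/2,65/2], descend [3, 11]
    N3 x:[55/2,69/2] y:[28,32] z:[29,65/2] -> hit [29,32] leaf, test {P13@t=29, P16@t=32}
    N11 x:[55/2,36] y:[16,36] z:[24,53/2] -> miss, prune
  N8 x:[53/2,41] y:[16,38] z:[71/2,42] -> hit [71/2,38], descend [10, 12]
    N10 x:[55/2,39] y:[16,25] z:[71/2,79/2] -> miss, prune
    N12 x:[53/2,41] y:[28,38] z:[37,42] -> hit [37,38] leaf, test {P0(miss), P14(miss), P17(miss)}
  N9 x:[39,91/2] y:[-2,17] z:[65/2,89/2] -> miss, prune
  N13 x:[57/2,75/2] y:[2,15] z:[30,41] -> miss, prune

order=[0, 2, 3, 11, 8, 10, 12, 9, 13]  |boxes|=9  |leaves|=2  hit=P13

== RESULT ==
13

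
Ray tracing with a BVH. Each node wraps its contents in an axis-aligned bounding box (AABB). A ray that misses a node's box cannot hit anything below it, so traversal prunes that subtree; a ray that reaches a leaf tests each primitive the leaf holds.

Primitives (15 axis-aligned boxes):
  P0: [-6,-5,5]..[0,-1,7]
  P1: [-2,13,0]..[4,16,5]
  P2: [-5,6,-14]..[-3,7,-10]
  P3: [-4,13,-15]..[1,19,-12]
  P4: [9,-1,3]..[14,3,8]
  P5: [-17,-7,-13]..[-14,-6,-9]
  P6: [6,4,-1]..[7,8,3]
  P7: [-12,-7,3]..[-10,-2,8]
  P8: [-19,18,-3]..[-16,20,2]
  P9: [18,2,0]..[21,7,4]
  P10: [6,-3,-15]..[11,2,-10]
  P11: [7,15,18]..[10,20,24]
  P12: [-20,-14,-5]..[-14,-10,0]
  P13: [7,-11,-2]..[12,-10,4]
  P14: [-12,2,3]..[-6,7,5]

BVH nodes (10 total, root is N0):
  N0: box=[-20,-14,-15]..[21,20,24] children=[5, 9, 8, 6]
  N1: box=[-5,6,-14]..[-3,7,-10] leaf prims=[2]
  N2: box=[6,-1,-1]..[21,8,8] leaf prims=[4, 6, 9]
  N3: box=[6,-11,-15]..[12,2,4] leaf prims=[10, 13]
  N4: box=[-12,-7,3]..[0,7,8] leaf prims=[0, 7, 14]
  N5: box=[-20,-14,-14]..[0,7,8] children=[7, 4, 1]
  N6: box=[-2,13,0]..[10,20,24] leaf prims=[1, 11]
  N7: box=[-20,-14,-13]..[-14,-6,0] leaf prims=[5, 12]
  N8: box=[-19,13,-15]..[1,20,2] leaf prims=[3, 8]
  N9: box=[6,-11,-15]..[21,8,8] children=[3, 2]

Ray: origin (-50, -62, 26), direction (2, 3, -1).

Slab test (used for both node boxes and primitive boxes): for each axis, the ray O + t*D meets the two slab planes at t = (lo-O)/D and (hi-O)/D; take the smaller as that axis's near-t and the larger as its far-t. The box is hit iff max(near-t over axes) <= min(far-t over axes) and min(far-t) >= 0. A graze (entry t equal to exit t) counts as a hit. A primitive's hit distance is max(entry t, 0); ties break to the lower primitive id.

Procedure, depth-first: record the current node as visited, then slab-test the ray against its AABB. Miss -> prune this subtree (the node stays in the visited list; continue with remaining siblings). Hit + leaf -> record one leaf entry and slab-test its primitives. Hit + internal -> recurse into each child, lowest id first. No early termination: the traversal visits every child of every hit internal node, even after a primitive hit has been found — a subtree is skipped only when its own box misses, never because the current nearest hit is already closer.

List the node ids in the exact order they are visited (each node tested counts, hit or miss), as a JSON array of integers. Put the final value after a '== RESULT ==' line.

Trace the traversal:
N0 x:[15,71/2] y:[16,82/3] z:[2,41] -> hit [16,82/3], descend [5, 6, 8, 9]
  N5 x:[15,25] y:[16,23] z:[18,40] -> hit [18,23], descend [1, 4, 7]
    N1 x:[45/2,47/2] y:[68/3,23] z:[36,40] -> miss, prune
    N4 x:[19,25] y:[55/3,23] z:[18,23] -> hit [19,23] leaf, test {P0(miss), P7@t=19, P14@t=64/3}
    N7 x:[15,18] y:[16,56/3] z:[26,39] -> miss, prune
  N6 x:[24,30] y:[25,82/3] z:[2,26] -> hit [25,26] leaf, test {P1@t=25, P11(miss)}
  N8 x:[31/2,51/2] y:[25,82/3] z:[24,41] -> hit [25,51/2] leaf, test {P3(miss), P8(miss)}
  N9 x:[28,71/2] y:[17,70/3] z:[18,41] -> miss, prune

order=[0, 5, 1, 4, 7, 6, 8, 9]  |boxes|=8  |leaves|=3  hit=P7

== RESULT ==
[0, 5, 1, 4, 7, 6, 8, 9]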